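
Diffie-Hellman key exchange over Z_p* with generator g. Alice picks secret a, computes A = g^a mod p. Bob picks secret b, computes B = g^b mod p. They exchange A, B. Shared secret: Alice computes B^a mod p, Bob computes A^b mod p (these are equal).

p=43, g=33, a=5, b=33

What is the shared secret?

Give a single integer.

Answer: 39

Derivation:
A = 33^5 mod 43  (bits of 5 = 101)
  bit 0 = 1: r = r^2 * 33 mod 43 = 1^2 * 33 = 1*33 = 33
  bit 1 = 0: r = r^2 mod 43 = 33^2 = 14
  bit 2 = 1: r = r^2 * 33 mod 43 = 14^2 * 33 = 24*33 = 18
  -> A = 18
B = 33^33 mod 43  (bits of 33 = 100001)
  bit 0 = 1: r = r^2 * 33 mod 43 = 1^2 * 33 = 1*33 = 33
  bit 1 = 0: r = r^2 mod 43 = 33^2 = 14
  bit 2 = 0: r = r^2 mod 43 = 14^2 = 24
  bit 3 = 0: r = r^2 mod 43 = 24^2 = 17
  bit 4 = 0: r = r^2 mod 43 = 17^2 = 31
  bit 5 = 1: r = r^2 * 33 mod 43 = 31^2 * 33 = 15*33 = 22
  -> B = 22
s = B^a = 22^5 mod 43  (bits of 5 = 101)
  bit 0 = 1: r = r^2 * 22 mod 43 = 1^2 * 22 = 1*22 = 22
  bit 1 = 0: r = r^2 mod 43 = 22^2 = 11
  bit 2 = 1: r = r^2 * 22 mod 43 = 11^2 * 22 = 35*22 = 39
  -> s = B^a = 39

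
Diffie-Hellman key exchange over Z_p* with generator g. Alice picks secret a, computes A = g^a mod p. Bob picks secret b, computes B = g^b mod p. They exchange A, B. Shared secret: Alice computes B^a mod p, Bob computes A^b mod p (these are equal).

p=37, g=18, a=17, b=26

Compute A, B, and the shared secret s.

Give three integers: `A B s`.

Answer: 2 25 3

Derivation:
A = 18^17 mod 37  (bits of 17 = 10001)
  bit 0 = 1: r = r^2 * 18 mod 37 = 1^2 * 18 = 1*18 = 18
  bit 1 = 0: r = r^2 mod 37 = 18^2 = 28
  bit 2 = 0: r = r^2 mod 37 = 28^2 = 7
  bit 3 = 0: r = r^2 mod 37 = 7^2 = 12
  bit 4 = 1: r = r^2 * 18 mod 37 = 12^2 * 18 = 33*18 = 2
  -> A = 2
B = 18^26 mod 37  (bits of 26 = 11010)
  bit 0 = 1: r = r^2 * 18 mod 37 = 1^2 * 18 = 1*18 = 18
  bit 1 = 1: r = r^2 * 18 mod 37 = 18^2 * 18 = 28*18 = 23
  bit 2 = 0: r = r^2 mod 37 = 23^2 = 11
  bit 3 = 1: r = r^2 * 18 mod 37 = 11^2 * 18 = 10*18 = 32
  bit 4 = 0: r = r^2 mod 37 = 32^2 = 25
  -> B = 25
s = B^a = 25^17 mod 37  (bits of 17 = 10001)
  bit 0 = 1: r = r^2 * 25 mod 37 = 1^2 * 25 = 1*25 = 25
  bit 1 = 0: r = r^2 mod 37 = 25^2 = 33
  bit 2 = 0: r = r^2 mod 37 = 33^2 = 16
  bit 3 = 0: r = r^2 mod 37 = 16^2 = 34
  bit 4 = 1: r = r^2 * 25 mod 37 = 34^2 * 25 = 9*25 = 3
  -> s = B^a = 3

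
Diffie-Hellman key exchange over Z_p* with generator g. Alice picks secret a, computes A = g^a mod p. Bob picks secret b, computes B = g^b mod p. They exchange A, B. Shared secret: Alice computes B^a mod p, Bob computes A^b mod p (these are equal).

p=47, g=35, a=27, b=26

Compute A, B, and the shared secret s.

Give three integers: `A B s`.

Answer: 38 36 24

Derivation:
A = 35^27 mod 47  (bits of 27 = 11011)
  bit 0 = 1: r = r^2 * 35 mod 47 = 1^2 * 35 = 1*35 = 35
  bit 1 = 1: r = r^2 * 35 mod 47 = 35^2 * 35 = 3*35 = 11
  bit 2 = 0: r = r^2 mod 47 = 11^2 = 27
  bit 3 = 1: r = r^2 * 35 mod 47 = 27^2 * 35 = 24*35 = 41
  bit 4 = 1: r = r^2 * 35 mod 47 = 41^2 * 35 = 36*35 = 38
  -> A = 38
B = 35^26 mod 47  (bits of 26 = 11010)
  bit 0 = 1: r = r^2 * 35 mod 47 = 1^2 * 35 = 1*35 = 35
  bit 1 = 1: r = r^2 * 35 mod 47 = 35^2 * 35 = 3*35 = 11
  bit 2 = 0: r = r^2 mod 47 = 11^2 = 27
  bit 3 = 1: r = r^2 * 35 mod 47 = 27^2 * 35 = 24*35 = 41
  bit 4 = 0: r = r^2 mod 47 = 41^2 = 36
  -> B = 36
s = B^a = 36^27 mod 47  (bits of 27 = 11011)
  bit 0 = 1: r = r^2 * 36 mod 47 = 1^2 * 36 = 1*36 = 36
  bit 1 = 1: r = r^2 * 36 mod 47 = 36^2 * 36 = 27*36 = 32
  bit 2 = 0: r = r^2 mod 47 = 32^2 = 37
  bit 3 = 1: r = r^2 * 36 mod 47 = 37^2 * 36 = 6*36 = 28
  bit 4 = 1: r = r^2 * 36 mod 47 = 28^2 * 36 = 32*36 = 24
  -> s = B^a = 24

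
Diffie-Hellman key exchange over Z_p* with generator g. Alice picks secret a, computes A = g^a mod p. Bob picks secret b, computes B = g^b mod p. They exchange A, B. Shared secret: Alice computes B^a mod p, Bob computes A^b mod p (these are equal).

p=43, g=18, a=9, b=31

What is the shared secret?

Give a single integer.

A = 18^9 mod 43  (bits of 9 = 1001)
  bit 0 = 1: r = r^2 * 18 mod 43 = 1^2 * 18 = 1*18 = 18
  bit 1 = 0: r = r^2 mod 43 = 18^2 = 23
  bit 2 = 0: r = r^2 mod 43 = 23^2 = 13
  bit 3 = 1: r = r^2 * 18 mod 43 = 13^2 * 18 = 40*18 = 32
  -> A = 32
B = 18^31 mod 43  (bits of 31 = 11111)
  bit 0 = 1: r = r^2 * 18 mod 43 = 1^2 * 18 = 1*18 = 18
  bit 1 = 1: r = r^2 * 18 mod 43 = 18^2 * 18 = 23*18 = 27
  bit 2 = 1: r = r^2 * 18 mod 43 = 27^2 * 18 = 41*18 = 7
  bit 3 = 1: r = r^2 * 18 mod 43 = 7^2 * 18 = 6*18 = 22
  bit 4 = 1: r = r^2 * 18 mod 43 = 22^2 * 18 = 11*18 = 26
  -> B = 26
s = B^a = 26^9 mod 43  (bits of 9 = 1001)
  bit 0 = 1: r = r^2 * 26 mod 43 = 1^2 * 26 = 1*26 = 26
  bit 1 = 0: r = r^2 mod 43 = 26^2 = 31
  bit 2 = 0: r = r^2 mod 43 = 31^2 = 15
  bit 3 = 1: r = r^2 * 26 mod 43 = 15^2 * 26 = 10*26 = 2
  -> s = B^a = 2

Answer: 2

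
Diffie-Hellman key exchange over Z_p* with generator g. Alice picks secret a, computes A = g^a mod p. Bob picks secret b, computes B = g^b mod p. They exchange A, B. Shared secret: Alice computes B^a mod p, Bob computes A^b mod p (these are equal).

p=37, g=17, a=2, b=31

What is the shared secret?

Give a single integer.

Answer: 4

Derivation:
A = 17^2 mod 37  (bits of 2 = 10)
  bit 0 = 1: r = r^2 * 17 mod 37 = 1^2 * 17 = 1*17 = 17
  bit 1 = 0: r = r^2 mod 37 = 17^2 = 30
  -> A = 30
B = 17^31 mod 37  (bits of 31 = 11111)
  bit 0 = 1: r = r^2 * 17 mod 37 = 1^2 * 17 = 1*17 = 17
  bit 1 = 1: r = r^2 * 17 mod 37 = 17^2 * 17 = 30*17 = 29
  bit 2 = 1: r = r^2 * 17 mod 37 = 29^2 * 17 = 27*17 = 15
  bit 3 = 1: r = r^2 * 17 mod 37 = 15^2 * 17 = 3*17 = 14
  bit 4 = 1: r = r^2 * 17 mod 37 = 14^2 * 17 = 11*17 = 2
  -> B = 2
s = B^a = 2^2 mod 37  (bits of 2 = 10)
  bit 0 = 1: r = r^2 * 2 mod 37 = 1^2 * 2 = 1*2 = 2
  bit 1 = 0: r = r^2 mod 37 = 2^2 = 4
  -> s = B^a = 4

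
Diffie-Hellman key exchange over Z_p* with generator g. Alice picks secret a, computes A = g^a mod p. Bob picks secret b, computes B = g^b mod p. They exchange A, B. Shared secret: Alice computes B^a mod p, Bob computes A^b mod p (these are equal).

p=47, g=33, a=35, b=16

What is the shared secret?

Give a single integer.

Answer: 7

Derivation:
A = 33^35 mod 47  (bits of 35 = 100011)
  bit 0 = 1: r = r^2 * 33 mod 47 = 1^2 * 33 = 1*33 = 33
  bit 1 = 0: r = r^2 mod 47 = 33^2 = 8
  bit 2 = 0: r = r^2 mod 47 = 8^2 = 17
  bit 3 = 0: r = r^2 mod 47 = 17^2 = 7
  bit 4 = 1: r = r^2 * 33 mod 47 = 7^2 * 33 = 2*33 = 19
  bit 5 = 1: r = r^2 * 33 mod 47 = 19^2 * 33 = 32*33 = 22
  -> A = 22
B = 33^16 mod 47  (bits of 16 = 10000)
  bit 0 = 1: r = r^2 * 33 mod 47 = 1^2 * 33 = 1*33 = 33
  bit 1 = 0: r = r^2 mod 47 = 33^2 = 8
  bit 2 = 0: r = r^2 mod 47 = 8^2 = 17
  bit 3 = 0: r = r^2 mod 47 = 17^2 = 7
  bit 4 = 0: r = r^2 mod 47 = 7^2 = 2
  -> B = 2
s = B^a = 2^35 mod 47  (bits of 35 = 100011)
  bit 0 = 1: r = r^2 * 2 mod 47 = 1^2 * 2 = 1*2 = 2
  bit 1 = 0: r = r^2 mod 47 = 2^2 = 4
  bit 2 = 0: r = r^2 mod 47 = 4^2 = 16
  bit 3 = 0: r = r^2 mod 47 = 16^2 = 21
  bit 4 = 1: r = r^2 * 2 mod 47 = 21^2 * 2 = 18*2 = 36
  bit 5 = 1: r = r^2 * 2 mod 47 = 36^2 * 2 = 27*2 = 7
  -> s = B^a = 7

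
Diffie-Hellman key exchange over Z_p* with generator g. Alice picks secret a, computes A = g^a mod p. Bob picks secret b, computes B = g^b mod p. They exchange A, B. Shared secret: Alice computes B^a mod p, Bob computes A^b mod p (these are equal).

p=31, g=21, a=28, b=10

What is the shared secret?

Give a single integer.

A = 21^28 mod 31  (bits of 28 = 11100)
  bit 0 = 1: r = r^2 * 21 mod 31 = 1^2 * 21 = 1*21 = 21
  bit 1 = 1: r = r^2 * 21 mod 31 = 21^2 * 21 = 7*21 = 23
  bit 2 = 1: r = r^2 * 21 mod 31 = 23^2 * 21 = 2*21 = 11
  bit 3 = 0: r = r^2 mod 31 = 11^2 = 28
  bit 4 = 0: r = r^2 mod 31 = 28^2 = 9
  -> A = 9
B = 21^10 mod 31  (bits of 10 = 1010)
  bit 0 = 1: r = r^2 * 21 mod 31 = 1^2 * 21 = 1*21 = 21
  bit 1 = 0: r = r^2 mod 31 = 21^2 = 7
  bit 2 = 1: r = r^2 * 21 mod 31 = 7^2 * 21 = 18*21 = 6
  bit 3 = 0: r = r^2 mod 31 = 6^2 = 5
  -> B = 5
s = B^a = 5^28 mod 31  (bits of 28 = 11100)
  bit 0 = 1: r = r^2 * 5 mod 31 = 1^2 * 5 = 1*5 = 5
  bit 1 = 1: r = r^2 * 5 mod 31 = 5^2 * 5 = 25*5 = 1
  bit 2 = 1: r = r^2 * 5 mod 31 = 1^2 * 5 = 1*5 = 5
  bit 3 = 0: r = r^2 mod 31 = 5^2 = 25
  bit 4 = 0: r = r^2 mod 31 = 25^2 = 5
  -> s = B^a = 5

Answer: 5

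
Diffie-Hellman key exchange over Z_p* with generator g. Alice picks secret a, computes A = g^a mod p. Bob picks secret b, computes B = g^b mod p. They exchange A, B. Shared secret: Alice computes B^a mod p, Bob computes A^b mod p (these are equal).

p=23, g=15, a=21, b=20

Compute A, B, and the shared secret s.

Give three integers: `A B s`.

Answer: 20 9 18

Derivation:
A = 15^21 mod 23  (bits of 21 = 10101)
  bit 0 = 1: r = r^2 * 15 mod 23 = 1^2 * 15 = 1*15 = 15
  bit 1 = 0: r = r^2 mod 23 = 15^2 = 18
  bit 2 = 1: r = r^2 * 15 mod 23 = 18^2 * 15 = 2*15 = 7
  bit 3 = 0: r = r^2 mod 23 = 7^2 = 3
  bit 4 = 1: r = r^2 * 15 mod 23 = 3^2 * 15 = 9*15 = 20
  -> A = 20
B = 15^20 mod 23  (bits of 20 = 10100)
  bit 0 = 1: r = r^2 * 15 mod 23 = 1^2 * 15 = 1*15 = 15
  bit 1 = 0: r = r^2 mod 23 = 15^2 = 18
  bit 2 = 1: r = r^2 * 15 mod 23 = 18^2 * 15 = 2*15 = 7
  bit 3 = 0: r = r^2 mod 23 = 7^2 = 3
  bit 4 = 0: r = r^2 mod 23 = 3^2 = 9
  -> B = 9
s = B^a = 9^21 mod 23  (bits of 21 = 10101)
  bit 0 = 1: r = r^2 * 9 mod 23 = 1^2 * 9 = 1*9 = 9
  bit 1 = 0: r = r^2 mod 23 = 9^2 = 12
  bit 2 = 1: r = r^2 * 9 mod 23 = 12^2 * 9 = 6*9 = 8
  bit 3 = 0: r = r^2 mod 23 = 8^2 = 18
  bit 4 = 1: r = r^2 * 9 mod 23 = 18^2 * 9 = 2*9 = 18
  -> s = B^a = 18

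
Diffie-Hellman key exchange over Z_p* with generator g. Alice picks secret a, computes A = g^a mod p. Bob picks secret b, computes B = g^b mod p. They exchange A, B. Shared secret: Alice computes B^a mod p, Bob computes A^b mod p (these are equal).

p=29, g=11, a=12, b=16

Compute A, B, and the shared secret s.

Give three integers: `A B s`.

Answer: 23 24 7

Derivation:
A = 11^12 mod 29  (bits of 12 = 1100)
  bit 0 = 1: r = r^2 * 11 mod 29 = 1^2 * 11 = 1*11 = 11
  bit 1 = 1: r = r^2 * 11 mod 29 = 11^2 * 11 = 5*11 = 26
  bit 2 = 0: r = r^2 mod 29 = 26^2 = 9
  bit 3 = 0: r = r^2 mod 29 = 9^2 = 23
  -> A = 23
B = 11^16 mod 29  (bits of 16 = 10000)
  bit 0 = 1: r = r^2 * 11 mod 29 = 1^2 * 11 = 1*11 = 11
  bit 1 = 0: r = r^2 mod 29 = 11^2 = 5
  bit 2 = 0: r = r^2 mod 29 = 5^2 = 25
  bit 3 = 0: r = r^2 mod 29 = 25^2 = 16
  bit 4 = 0: r = r^2 mod 29 = 16^2 = 24
  -> B = 24
s = B^a = 24^12 mod 29  (bits of 12 = 1100)
  bit 0 = 1: r = r^2 * 24 mod 29 = 1^2 * 24 = 1*24 = 24
  bit 1 = 1: r = r^2 * 24 mod 29 = 24^2 * 24 = 25*24 = 20
  bit 2 = 0: r = r^2 mod 29 = 20^2 = 23
  bit 3 = 0: r = r^2 mod 29 = 23^2 = 7
  -> s = B^a = 7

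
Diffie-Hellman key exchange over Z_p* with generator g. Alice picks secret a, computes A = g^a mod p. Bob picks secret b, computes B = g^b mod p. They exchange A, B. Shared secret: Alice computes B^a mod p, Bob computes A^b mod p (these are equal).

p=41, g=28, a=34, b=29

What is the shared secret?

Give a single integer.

Answer: 39

Derivation:
A = 28^34 mod 41  (bits of 34 = 100010)
  bit 0 = 1: r = r^2 * 28 mod 41 = 1^2 * 28 = 1*28 = 28
  bit 1 = 0: r = r^2 mod 41 = 28^2 = 5
  bit 2 = 0: r = r^2 mod 41 = 5^2 = 25
  bit 3 = 0: r = r^2 mod 41 = 25^2 = 10
  bit 4 = 1: r = r^2 * 28 mod 41 = 10^2 * 28 = 18*28 = 12
  bit 5 = 0: r = r^2 mod 41 = 12^2 = 21
  -> A = 21
B = 28^29 mod 41  (bits of 29 = 11101)
  bit 0 = 1: r = r^2 * 28 mod 41 = 1^2 * 28 = 1*28 = 28
  bit 1 = 1: r = r^2 * 28 mod 41 = 28^2 * 28 = 5*28 = 17
  bit 2 = 1: r = r^2 * 28 mod 41 = 17^2 * 28 = 2*28 = 15
  bit 3 = 0: r = r^2 mod 41 = 15^2 = 20
  bit 4 = 1: r = r^2 * 28 mod 41 = 20^2 * 28 = 31*28 = 7
  -> B = 7
s = B^a = 7^34 mod 41  (bits of 34 = 100010)
  bit 0 = 1: r = r^2 * 7 mod 41 = 1^2 * 7 = 1*7 = 7
  bit 1 = 0: r = r^2 mod 41 = 7^2 = 8
  bit 2 = 0: r = r^2 mod 41 = 8^2 = 23
  bit 3 = 0: r = r^2 mod 41 = 23^2 = 37
  bit 4 = 1: r = r^2 * 7 mod 41 = 37^2 * 7 = 16*7 = 30
  bit 5 = 0: r = r^2 mod 41 = 30^2 = 39
  -> s = B^a = 39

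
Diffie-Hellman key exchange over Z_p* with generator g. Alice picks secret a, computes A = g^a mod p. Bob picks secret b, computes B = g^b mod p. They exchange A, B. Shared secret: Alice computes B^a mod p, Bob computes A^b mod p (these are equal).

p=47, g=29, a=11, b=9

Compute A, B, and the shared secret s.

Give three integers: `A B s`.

A = 29^11 mod 47  (bits of 11 = 1011)
  bit 0 = 1: r = r^2 * 29 mod 47 = 1^2 * 29 = 1*29 = 29
  bit 1 = 0: r = r^2 mod 47 = 29^2 = 42
  bit 2 = 1: r = r^2 * 29 mod 47 = 42^2 * 29 = 25*29 = 20
  bit 3 = 1: r = r^2 * 29 mod 47 = 20^2 * 29 = 24*29 = 38
  -> A = 38
B = 29^9 mod 47  (bits of 9 = 1001)
  bit 0 = 1: r = r^2 * 29 mod 47 = 1^2 * 29 = 1*29 = 29
  bit 1 = 0: r = r^2 mod 47 = 29^2 = 42
  bit 2 = 0: r = r^2 mod 47 = 42^2 = 25
  bit 3 = 1: r = r^2 * 29 mod 47 = 25^2 * 29 = 14*29 = 30
  -> B = 30
s = B^a = 30^11 mod 47  (bits of 11 = 1011)
  bit 0 = 1: r = r^2 * 30 mod 47 = 1^2 * 30 = 1*30 = 30
  bit 1 = 0: r = r^2 mod 47 = 30^2 = 7
  bit 2 = 1: r = r^2 * 30 mod 47 = 7^2 * 30 = 2*30 = 13
  bit 3 = 1: r = r^2 * 30 mod 47 = 13^2 * 30 = 28*30 = 41
  -> s = B^a = 41

Answer: 38 30 41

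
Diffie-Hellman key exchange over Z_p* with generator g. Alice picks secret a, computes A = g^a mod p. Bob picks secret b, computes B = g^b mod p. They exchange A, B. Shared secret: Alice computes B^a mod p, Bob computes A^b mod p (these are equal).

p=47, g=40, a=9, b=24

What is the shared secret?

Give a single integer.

Answer: 18

Derivation:
A = 40^9 mod 47  (bits of 9 = 1001)
  bit 0 = 1: r = r^2 * 40 mod 47 = 1^2 * 40 = 1*40 = 40
  bit 1 = 0: r = r^2 mod 47 = 40^2 = 2
  bit 2 = 0: r = r^2 mod 47 = 2^2 = 4
  bit 3 = 1: r = r^2 * 40 mod 47 = 4^2 * 40 = 16*40 = 29
  -> A = 29
B = 40^24 mod 47  (bits of 24 = 11000)
  bit 0 = 1: r = r^2 * 40 mod 47 = 1^2 * 40 = 1*40 = 40
  bit 1 = 1: r = r^2 * 40 mod 47 = 40^2 * 40 = 2*40 = 33
  bit 2 = 0: r = r^2 mod 47 = 33^2 = 8
  bit 3 = 0: r = r^2 mod 47 = 8^2 = 17
  bit 4 = 0: r = r^2 mod 47 = 17^2 = 7
  -> B = 7
s = B^a = 7^9 mod 47  (bits of 9 = 1001)
  bit 0 = 1: r = r^2 * 7 mod 47 = 1^2 * 7 = 1*7 = 7
  bit 1 = 0: r = r^2 mod 47 = 7^2 = 2
  bit 2 = 0: r = r^2 mod 47 = 2^2 = 4
  bit 3 = 1: r = r^2 * 7 mod 47 = 4^2 * 7 = 16*7 = 18
  -> s = B^a = 18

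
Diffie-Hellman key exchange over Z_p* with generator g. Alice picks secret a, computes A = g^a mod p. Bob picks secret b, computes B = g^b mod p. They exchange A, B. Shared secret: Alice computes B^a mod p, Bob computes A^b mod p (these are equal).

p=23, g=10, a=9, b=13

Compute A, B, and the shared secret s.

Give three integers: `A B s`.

A = 10^9 mod 23  (bits of 9 = 1001)
  bit 0 = 1: r = r^2 * 10 mod 23 = 1^2 * 10 = 1*10 = 10
  bit 1 = 0: r = r^2 mod 23 = 10^2 = 8
  bit 2 = 0: r = r^2 mod 23 = 8^2 = 18
  bit 3 = 1: r = r^2 * 10 mod 23 = 18^2 * 10 = 2*10 = 20
  -> A = 20
B = 10^13 mod 23  (bits of 13 = 1101)
  bit 0 = 1: r = r^2 * 10 mod 23 = 1^2 * 10 = 1*10 = 10
  bit 1 = 1: r = r^2 * 10 mod 23 = 10^2 * 10 = 8*10 = 11
  bit 2 = 0: r = r^2 mod 23 = 11^2 = 6
  bit 3 = 1: r = r^2 * 10 mod 23 = 6^2 * 10 = 13*10 = 15
  -> B = 15
s = B^a = 15^9 mod 23  (bits of 9 = 1001)
  bit 0 = 1: r = r^2 * 15 mod 23 = 1^2 * 15 = 1*15 = 15
  bit 1 = 0: r = r^2 mod 23 = 15^2 = 18
  bit 2 = 0: r = r^2 mod 23 = 18^2 = 2
  bit 3 = 1: r = r^2 * 15 mod 23 = 2^2 * 15 = 4*15 = 14
  -> s = B^a = 14

Answer: 20 15 14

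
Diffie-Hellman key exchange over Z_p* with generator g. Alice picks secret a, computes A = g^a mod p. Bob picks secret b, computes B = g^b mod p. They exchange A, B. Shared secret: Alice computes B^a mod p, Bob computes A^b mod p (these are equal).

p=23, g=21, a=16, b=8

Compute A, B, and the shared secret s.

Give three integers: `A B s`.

A = 21^16 mod 23  (bits of 16 = 10000)
  bit 0 = 1: r = r^2 * 21 mod 23 = 1^2 * 21 = 1*21 = 21
  bit 1 = 0: r = r^2 mod 23 = 21^2 = 4
  bit 2 = 0: r = r^2 mod 23 = 4^2 = 16
  bit 3 = 0: r = r^2 mod 23 = 16^2 = 3
  bit 4 = 0: r = r^2 mod 23 = 3^2 = 9
  -> A = 9
B = 21^8 mod 23  (bits of 8 = 1000)
  bit 0 = 1: r = r^2 * 21 mod 23 = 1^2 * 21 = 1*21 = 21
  bit 1 = 0: r = r^2 mod 23 = 21^2 = 4
  bit 2 = 0: r = r^2 mod 23 = 4^2 = 16
  bit 3 = 0: r = r^2 mod 23 = 16^2 = 3
  -> B = 3
s = B^a = 3^16 mod 23  (bits of 16 = 10000)
  bit 0 = 1: r = r^2 * 3 mod 23 = 1^2 * 3 = 1*3 = 3
  bit 1 = 0: r = r^2 mod 23 = 3^2 = 9
  bit 2 = 0: r = r^2 mod 23 = 9^2 = 12
  bit 3 = 0: r = r^2 mod 23 = 12^2 = 6
  bit 4 = 0: r = r^2 mod 23 = 6^2 = 13
  -> s = B^a = 13

Answer: 9 3 13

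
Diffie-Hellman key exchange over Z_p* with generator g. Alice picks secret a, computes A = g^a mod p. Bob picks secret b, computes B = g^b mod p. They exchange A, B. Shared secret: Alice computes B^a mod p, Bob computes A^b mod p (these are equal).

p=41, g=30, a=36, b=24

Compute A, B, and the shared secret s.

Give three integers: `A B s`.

Answer: 31 37 37

Derivation:
A = 30^36 mod 41  (bits of 36 = 100100)
  bit 0 = 1: r = r^2 * 30 mod 41 = 1^2 * 30 = 1*30 = 30
  bit 1 = 0: r = r^2 mod 41 = 30^2 = 39
  bit 2 = 0: r = r^2 mod 41 = 39^2 = 4
  bit 3 = 1: r = r^2 * 30 mod 41 = 4^2 * 30 = 16*30 = 29
  bit 4 = 0: r = r^2 mod 41 = 29^2 = 21
  bit 5 = 0: r = r^2 mod 41 = 21^2 = 31
  -> A = 31
B = 30^24 mod 41  (bits of 24 = 11000)
  bit 0 = 1: r = r^2 * 30 mod 41 = 1^2 * 30 = 1*30 = 30
  bit 1 = 1: r = r^2 * 30 mod 41 = 30^2 * 30 = 39*30 = 22
  bit 2 = 0: r = r^2 mod 41 = 22^2 = 33
  bit 3 = 0: r = r^2 mod 41 = 33^2 = 23
  bit 4 = 0: r = r^2 mod 41 = 23^2 = 37
  -> B = 37
s = B^a = 37^36 mod 41  (bits of 36 = 100100)
  bit 0 = 1: r = r^2 * 37 mod 41 = 1^2 * 37 = 1*37 = 37
  bit 1 = 0: r = r^2 mod 41 = 37^2 = 16
  bit 2 = 0: r = r^2 mod 41 = 16^2 = 10
  bit 3 = 1: r = r^2 * 37 mod 41 = 10^2 * 37 = 18*37 = 10
  bit 4 = 0: r = r^2 mod 41 = 10^2 = 18
  bit 5 = 0: r = r^2 mod 41 = 18^2 = 37
  -> s = B^a = 37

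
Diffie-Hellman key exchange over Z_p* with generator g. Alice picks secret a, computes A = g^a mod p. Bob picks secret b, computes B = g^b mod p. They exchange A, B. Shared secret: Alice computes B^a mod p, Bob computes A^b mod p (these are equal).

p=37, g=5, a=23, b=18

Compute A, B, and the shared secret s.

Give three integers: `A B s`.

Answer: 20 36 36

Derivation:
A = 5^23 mod 37  (bits of 23 = 10111)
  bit 0 = 1: r = r^2 * 5 mod 37 = 1^2 * 5 = 1*5 = 5
  bit 1 = 0: r = r^2 mod 37 = 5^2 = 25
  bit 2 = 1: r = r^2 * 5 mod 37 = 25^2 * 5 = 33*5 = 17
  bit 3 = 1: r = r^2 * 5 mod 37 = 17^2 * 5 = 30*5 = 2
  bit 4 = 1: r = r^2 * 5 mod 37 = 2^2 * 5 = 4*5 = 20
  -> A = 20
B = 5^18 mod 37  (bits of 18 = 10010)
  bit 0 = 1: r = r^2 * 5 mod 37 = 1^2 * 5 = 1*5 = 5
  bit 1 = 0: r = r^2 mod 37 = 5^2 = 25
  bit 2 = 0: r = r^2 mod 37 = 25^2 = 33
  bit 3 = 1: r = r^2 * 5 mod 37 = 33^2 * 5 = 16*5 = 6
  bit 4 = 0: r = r^2 mod 37 = 6^2 = 36
  -> B = 36
s = B^a = 36^23 mod 37  (bits of 23 = 10111)
  bit 0 = 1: r = r^2 * 36 mod 37 = 1^2 * 36 = 1*36 = 36
  bit 1 = 0: r = r^2 mod 37 = 36^2 = 1
  bit 2 = 1: r = r^2 * 36 mod 37 = 1^2 * 36 = 1*36 = 36
  bit 3 = 1: r = r^2 * 36 mod 37 = 36^2 * 36 = 1*36 = 36
  bit 4 = 1: r = r^2 * 36 mod 37 = 36^2 * 36 = 1*36 = 36
  -> s = B^a = 36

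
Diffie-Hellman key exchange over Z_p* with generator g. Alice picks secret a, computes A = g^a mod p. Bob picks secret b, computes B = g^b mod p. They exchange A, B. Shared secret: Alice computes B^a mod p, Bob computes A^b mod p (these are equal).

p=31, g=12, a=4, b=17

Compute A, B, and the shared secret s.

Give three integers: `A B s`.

Answer: 28 11 9

Derivation:
A = 12^4 mod 31  (bits of 4 = 100)
  bit 0 = 1: r = r^2 * 12 mod 31 = 1^2 * 12 = 1*12 = 12
  bit 1 = 0: r = r^2 mod 31 = 12^2 = 20
  bit 2 = 0: r = r^2 mod 31 = 20^2 = 28
  -> A = 28
B = 12^17 mod 31  (bits of 17 = 10001)
  bit 0 = 1: r = r^2 * 12 mod 31 = 1^2 * 12 = 1*12 = 12
  bit 1 = 0: r = r^2 mod 31 = 12^2 = 20
  bit 2 = 0: r = r^2 mod 31 = 20^2 = 28
  bit 3 = 0: r = r^2 mod 31 = 28^2 = 9
  bit 4 = 1: r = r^2 * 12 mod 31 = 9^2 * 12 = 19*12 = 11
  -> B = 11
s = B^a = 11^4 mod 31  (bits of 4 = 100)
  bit 0 = 1: r = r^2 * 11 mod 31 = 1^2 * 11 = 1*11 = 11
  bit 1 = 0: r = r^2 mod 31 = 11^2 = 28
  bit 2 = 0: r = r^2 mod 31 = 28^2 = 9
  -> s = B^a = 9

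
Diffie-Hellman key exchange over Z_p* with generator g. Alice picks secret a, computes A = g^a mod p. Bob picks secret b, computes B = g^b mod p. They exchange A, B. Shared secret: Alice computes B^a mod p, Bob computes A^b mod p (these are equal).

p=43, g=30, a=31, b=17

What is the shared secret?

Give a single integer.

Answer: 3

Derivation:
A = 30^31 mod 43  (bits of 31 = 11111)
  bit 0 = 1: r = r^2 * 30 mod 43 = 1^2 * 30 = 1*30 = 30
  bit 1 = 1: r = r^2 * 30 mod 43 = 30^2 * 30 = 40*30 = 39
  bit 2 = 1: r = r^2 * 30 mod 43 = 39^2 * 30 = 16*30 = 7
  bit 3 = 1: r = r^2 * 30 mod 43 = 7^2 * 30 = 6*30 = 8
  bit 4 = 1: r = r^2 * 30 mod 43 = 8^2 * 30 = 21*30 = 28
  -> A = 28
B = 30^17 mod 43  (bits of 17 = 10001)
  bit 0 = 1: r = r^2 * 30 mod 43 = 1^2 * 30 = 1*30 = 30
  bit 1 = 0: r = r^2 mod 43 = 30^2 = 40
  bit 2 = 0: r = r^2 mod 43 = 40^2 = 9
  bit 3 = 0: r = r^2 mod 43 = 9^2 = 38
  bit 4 = 1: r = r^2 * 30 mod 43 = 38^2 * 30 = 25*30 = 19
  -> B = 19
s = B^a = 19^31 mod 43  (bits of 31 = 11111)
  bit 0 = 1: r = r^2 * 19 mod 43 = 1^2 * 19 = 1*19 = 19
  bit 1 = 1: r = r^2 * 19 mod 43 = 19^2 * 19 = 17*19 = 22
  bit 2 = 1: r = r^2 * 19 mod 43 = 22^2 * 19 = 11*19 = 37
  bit 3 = 1: r = r^2 * 19 mod 43 = 37^2 * 19 = 36*19 = 39
  bit 4 = 1: r = r^2 * 19 mod 43 = 39^2 * 19 = 16*19 = 3
  -> s = B^a = 3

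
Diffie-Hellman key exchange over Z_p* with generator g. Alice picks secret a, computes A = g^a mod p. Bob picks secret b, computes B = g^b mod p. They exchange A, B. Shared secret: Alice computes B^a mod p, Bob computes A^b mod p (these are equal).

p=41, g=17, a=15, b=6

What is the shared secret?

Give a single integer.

A = 17^15 mod 41  (bits of 15 = 1111)
  bit 0 = 1: r = r^2 * 17 mod 41 = 1^2 * 17 = 1*17 = 17
  bit 1 = 1: r = r^2 * 17 mod 41 = 17^2 * 17 = 2*17 = 34
  bit 2 = 1: r = r^2 * 17 mod 41 = 34^2 * 17 = 8*17 = 13
  bit 3 = 1: r = r^2 * 17 mod 41 = 13^2 * 17 = 5*17 = 3
  -> A = 3
B = 17^6 mod 41  (bits of 6 = 110)
  bit 0 = 1: r = r^2 * 17 mod 41 = 1^2 * 17 = 1*17 = 17
  bit 1 = 1: r = r^2 * 17 mod 41 = 17^2 * 17 = 2*17 = 34
  bit 2 = 0: r = r^2 mod 41 = 34^2 = 8
  -> B = 8
s = B^a = 8^15 mod 41  (bits of 15 = 1111)
  bit 0 = 1: r = r^2 * 8 mod 41 = 1^2 * 8 = 1*8 = 8
  bit 1 = 1: r = r^2 * 8 mod 41 = 8^2 * 8 = 23*8 = 20
  bit 2 = 1: r = r^2 * 8 mod 41 = 20^2 * 8 = 31*8 = 2
  bit 3 = 1: r = r^2 * 8 mod 41 = 2^2 * 8 = 4*8 = 32
  -> s = B^a = 32

Answer: 32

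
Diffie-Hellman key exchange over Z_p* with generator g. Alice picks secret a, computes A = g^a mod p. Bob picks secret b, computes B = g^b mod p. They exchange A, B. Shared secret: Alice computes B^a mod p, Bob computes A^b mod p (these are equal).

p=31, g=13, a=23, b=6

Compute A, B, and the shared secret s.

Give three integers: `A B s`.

A = 13^23 mod 31  (bits of 23 = 10111)
  bit 0 = 1: r = r^2 * 13 mod 31 = 1^2 * 13 = 1*13 = 13
  bit 1 = 0: r = r^2 mod 31 = 13^2 = 14
  bit 2 = 1: r = r^2 * 13 mod 31 = 14^2 * 13 = 10*13 = 6
  bit 3 = 1: r = r^2 * 13 mod 31 = 6^2 * 13 = 5*13 = 3
  bit 4 = 1: r = r^2 * 13 mod 31 = 3^2 * 13 = 9*13 = 24
  -> A = 24
B = 13^6 mod 31  (bits of 6 = 110)
  bit 0 = 1: r = r^2 * 13 mod 31 = 1^2 * 13 = 1*13 = 13
  bit 1 = 1: r = r^2 * 13 mod 31 = 13^2 * 13 = 14*13 = 27
  bit 2 = 0: r = r^2 mod 31 = 27^2 = 16
  -> B = 16
s = B^a = 16^23 mod 31  (bits of 23 = 10111)
  bit 0 = 1: r = r^2 * 16 mod 31 = 1^2 * 16 = 1*16 = 16
  bit 1 = 0: r = r^2 mod 31 = 16^2 = 8
  bit 2 = 1: r = r^2 * 16 mod 31 = 8^2 * 16 = 2*16 = 1
  bit 3 = 1: r = r^2 * 16 mod 31 = 1^2 * 16 = 1*16 = 16
  bit 4 = 1: r = r^2 * 16 mod 31 = 16^2 * 16 = 8*16 = 4
  -> s = B^a = 4

Answer: 24 16 4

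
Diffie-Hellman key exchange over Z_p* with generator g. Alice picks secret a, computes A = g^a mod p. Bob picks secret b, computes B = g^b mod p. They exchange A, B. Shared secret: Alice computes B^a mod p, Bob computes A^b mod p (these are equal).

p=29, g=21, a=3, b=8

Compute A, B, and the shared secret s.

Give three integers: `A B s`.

A = 21^3 mod 29  (bits of 3 = 11)
  bit 0 = 1: r = r^2 * 21 mod 29 = 1^2 * 21 = 1*21 = 21
  bit 1 = 1: r = r^2 * 21 mod 29 = 21^2 * 21 = 6*21 = 10
  -> A = 10
B = 21^8 mod 29  (bits of 8 = 1000)
  bit 0 = 1: r = r^2 * 21 mod 29 = 1^2 * 21 = 1*21 = 21
  bit 1 = 0: r = r^2 mod 29 = 21^2 = 6
  bit 2 = 0: r = r^2 mod 29 = 6^2 = 7
  bit 3 = 0: r = r^2 mod 29 = 7^2 = 20
  -> B = 20
s = B^a = 20^3 mod 29  (bits of 3 = 11)
  bit 0 = 1: r = r^2 * 20 mod 29 = 1^2 * 20 = 1*20 = 20
  bit 1 = 1: r = r^2 * 20 mod 29 = 20^2 * 20 = 23*20 = 25
  -> s = B^a = 25

Answer: 10 20 25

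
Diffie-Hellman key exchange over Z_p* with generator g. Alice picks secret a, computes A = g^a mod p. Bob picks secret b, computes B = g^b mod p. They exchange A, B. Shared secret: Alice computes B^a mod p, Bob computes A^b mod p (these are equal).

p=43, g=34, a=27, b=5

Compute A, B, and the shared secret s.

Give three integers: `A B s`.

Answer: 39 33 8

Derivation:
A = 34^27 mod 43  (bits of 27 = 11011)
  bit 0 = 1: r = r^2 * 34 mod 43 = 1^2 * 34 = 1*34 = 34
  bit 1 = 1: r = r^2 * 34 mod 43 = 34^2 * 34 = 38*34 = 2
  bit 2 = 0: r = r^2 mod 43 = 2^2 = 4
  bit 3 = 1: r = r^2 * 34 mod 43 = 4^2 * 34 = 16*34 = 28
  bit 4 = 1: r = r^2 * 34 mod 43 = 28^2 * 34 = 10*34 = 39
  -> A = 39
B = 34^5 mod 43  (bits of 5 = 101)
  bit 0 = 1: r = r^2 * 34 mod 43 = 1^2 * 34 = 1*34 = 34
  bit 1 = 0: r = r^2 mod 43 = 34^2 = 38
  bit 2 = 1: r = r^2 * 34 mod 43 = 38^2 * 34 = 25*34 = 33
  -> B = 33
s = B^a = 33^27 mod 43  (bits of 27 = 11011)
  bit 0 = 1: r = r^2 * 33 mod 43 = 1^2 * 33 = 1*33 = 33
  bit 1 = 1: r = r^2 * 33 mod 43 = 33^2 * 33 = 14*33 = 32
  bit 2 = 0: r = r^2 mod 43 = 32^2 = 35
  bit 3 = 1: r = r^2 * 33 mod 43 = 35^2 * 33 = 21*33 = 5
  bit 4 = 1: r = r^2 * 33 mod 43 = 5^2 * 33 = 25*33 = 8
  -> s = B^a = 8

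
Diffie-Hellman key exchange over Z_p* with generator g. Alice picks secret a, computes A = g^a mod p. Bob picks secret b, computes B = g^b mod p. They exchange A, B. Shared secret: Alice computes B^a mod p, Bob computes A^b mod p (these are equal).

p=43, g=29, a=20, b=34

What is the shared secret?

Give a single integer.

Answer: 31

Derivation:
A = 29^20 mod 43  (bits of 20 = 10100)
  bit 0 = 1: r = r^2 * 29 mod 43 = 1^2 * 29 = 1*29 = 29
  bit 1 = 0: r = r^2 mod 43 = 29^2 = 24
  bit 2 = 1: r = r^2 * 29 mod 43 = 24^2 * 29 = 17*29 = 20
  bit 3 = 0: r = r^2 mod 43 = 20^2 = 13
  bit 4 = 0: r = r^2 mod 43 = 13^2 = 40
  -> A = 40
B = 29^34 mod 43  (bits of 34 = 100010)
  bit 0 = 1: r = r^2 * 29 mod 43 = 1^2 * 29 = 1*29 = 29
  bit 1 = 0: r = r^2 mod 43 = 29^2 = 24
  bit 2 = 0: r = r^2 mod 43 = 24^2 = 17
  bit 3 = 0: r = r^2 mod 43 = 17^2 = 31
  bit 4 = 1: r = r^2 * 29 mod 43 = 31^2 * 29 = 15*29 = 5
  bit 5 = 0: r = r^2 mod 43 = 5^2 = 25
  -> B = 25
s = B^a = 25^20 mod 43  (bits of 20 = 10100)
  bit 0 = 1: r = r^2 * 25 mod 43 = 1^2 * 25 = 1*25 = 25
  bit 1 = 0: r = r^2 mod 43 = 25^2 = 23
  bit 2 = 1: r = r^2 * 25 mod 43 = 23^2 * 25 = 13*25 = 24
  bit 3 = 0: r = r^2 mod 43 = 24^2 = 17
  bit 4 = 0: r = r^2 mod 43 = 17^2 = 31
  -> s = B^a = 31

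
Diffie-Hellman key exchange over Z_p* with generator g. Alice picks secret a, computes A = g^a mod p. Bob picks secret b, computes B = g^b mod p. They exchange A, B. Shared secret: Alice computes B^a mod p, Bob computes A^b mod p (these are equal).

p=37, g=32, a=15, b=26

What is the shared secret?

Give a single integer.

A = 32^15 mod 37  (bits of 15 = 1111)
  bit 0 = 1: r = r^2 * 32 mod 37 = 1^2 * 32 = 1*32 = 32
  bit 1 = 1: r = r^2 * 32 mod 37 = 32^2 * 32 = 25*32 = 23
  bit 2 = 1: r = r^2 * 32 mod 37 = 23^2 * 32 = 11*32 = 19
  bit 3 = 1: r = r^2 * 32 mod 37 = 19^2 * 32 = 28*32 = 8
  -> A = 8
B = 32^26 mod 37  (bits of 26 = 11010)
  bit 0 = 1: r = r^2 * 32 mod 37 = 1^2 * 32 = 1*32 = 32
  bit 1 = 1: r = r^2 * 32 mod 37 = 32^2 * 32 = 25*32 = 23
  bit 2 = 0: r = r^2 mod 37 = 23^2 = 11
  bit 3 = 1: r = r^2 * 32 mod 37 = 11^2 * 32 = 10*32 = 24
  bit 4 = 0: r = r^2 mod 37 = 24^2 = 21
  -> B = 21
s = B^a = 21^15 mod 37  (bits of 15 = 1111)
  bit 0 = 1: r = r^2 * 21 mod 37 = 1^2 * 21 = 1*21 = 21
  bit 1 = 1: r = r^2 * 21 mod 37 = 21^2 * 21 = 34*21 = 11
  bit 2 = 1: r = r^2 * 21 mod 37 = 11^2 * 21 = 10*21 = 25
  bit 3 = 1: r = r^2 * 21 mod 37 = 25^2 * 21 = 33*21 = 27
  -> s = B^a = 27

Answer: 27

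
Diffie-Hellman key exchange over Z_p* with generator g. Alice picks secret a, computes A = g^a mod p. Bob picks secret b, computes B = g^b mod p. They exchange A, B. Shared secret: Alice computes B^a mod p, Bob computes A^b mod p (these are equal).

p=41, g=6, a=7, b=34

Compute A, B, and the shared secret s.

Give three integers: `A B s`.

Answer: 29 20 8

Derivation:
A = 6^7 mod 41  (bits of 7 = 111)
  bit 0 = 1: r = r^2 * 6 mod 41 = 1^2 * 6 = 1*6 = 6
  bit 1 = 1: r = r^2 * 6 mod 41 = 6^2 * 6 = 36*6 = 11
  bit 2 = 1: r = r^2 * 6 mod 41 = 11^2 * 6 = 39*6 = 29
  -> A = 29
B = 6^34 mod 41  (bits of 34 = 100010)
  bit 0 = 1: r = r^2 * 6 mod 41 = 1^2 * 6 = 1*6 = 6
  bit 1 = 0: r = r^2 mod 41 = 6^2 = 36
  bit 2 = 0: r = r^2 mod 41 = 36^2 = 25
  bit 3 = 0: r = r^2 mod 41 = 25^2 = 10
  bit 4 = 1: r = r^2 * 6 mod 41 = 10^2 * 6 = 18*6 = 26
  bit 5 = 0: r = r^2 mod 41 = 26^2 = 20
  -> B = 20
s = B^a = 20^7 mod 41  (bits of 7 = 111)
  bit 0 = 1: r = r^2 * 20 mod 41 = 1^2 * 20 = 1*20 = 20
  bit 1 = 1: r = r^2 * 20 mod 41 = 20^2 * 20 = 31*20 = 5
  bit 2 = 1: r = r^2 * 20 mod 41 = 5^2 * 20 = 25*20 = 8
  -> s = B^a = 8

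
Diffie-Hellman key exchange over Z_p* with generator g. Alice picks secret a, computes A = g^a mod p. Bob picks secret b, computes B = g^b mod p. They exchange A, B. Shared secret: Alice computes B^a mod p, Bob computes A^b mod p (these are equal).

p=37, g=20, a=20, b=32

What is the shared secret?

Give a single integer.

A = 20^20 mod 37  (bits of 20 = 10100)
  bit 0 = 1: r = r^2 * 20 mod 37 = 1^2 * 20 = 1*20 = 20
  bit 1 = 0: r = r^2 mod 37 = 20^2 = 30
  bit 2 = 1: r = r^2 * 20 mod 37 = 30^2 * 20 = 12*20 = 18
  bit 3 = 0: r = r^2 mod 37 = 18^2 = 28
  bit 4 = 0: r = r^2 mod 37 = 28^2 = 7
  -> A = 7
B = 20^32 mod 37  (bits of 32 = 100000)
  bit 0 = 1: r = r^2 * 20 mod 37 = 1^2 * 20 = 1*20 = 20
  bit 1 = 0: r = r^2 mod 37 = 20^2 = 30
  bit 2 = 0: r = r^2 mod 37 = 30^2 = 12
  bit 3 = 0: r = r^2 mod 37 = 12^2 = 33
  bit 4 = 0: r = r^2 mod 37 = 33^2 = 16
  bit 5 = 0: r = r^2 mod 37 = 16^2 = 34
  -> B = 34
s = B^a = 34^20 mod 37  (bits of 20 = 10100)
  bit 0 = 1: r = r^2 * 34 mod 37 = 1^2 * 34 = 1*34 = 34
  bit 1 = 0: r = r^2 mod 37 = 34^2 = 9
  bit 2 = 1: r = r^2 * 34 mod 37 = 9^2 * 34 = 7*34 = 16
  bit 3 = 0: r = r^2 mod 37 = 16^2 = 34
  bit 4 = 0: r = r^2 mod 37 = 34^2 = 9
  -> s = B^a = 9

Answer: 9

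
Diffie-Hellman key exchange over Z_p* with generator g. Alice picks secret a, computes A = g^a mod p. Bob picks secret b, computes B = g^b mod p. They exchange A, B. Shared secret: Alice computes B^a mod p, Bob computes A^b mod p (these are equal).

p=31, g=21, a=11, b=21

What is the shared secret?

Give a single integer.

A = 21^11 mod 31  (bits of 11 = 1011)
  bit 0 = 1: r = r^2 * 21 mod 31 = 1^2 * 21 = 1*21 = 21
  bit 1 = 0: r = r^2 mod 31 = 21^2 = 7
  bit 2 = 1: r = r^2 * 21 mod 31 = 7^2 * 21 = 18*21 = 6
  bit 3 = 1: r = r^2 * 21 mod 31 = 6^2 * 21 = 5*21 = 12
  -> A = 12
B = 21^21 mod 31  (bits of 21 = 10101)
  bit 0 = 1: r = r^2 * 21 mod 31 = 1^2 * 21 = 1*21 = 21
  bit 1 = 0: r = r^2 mod 31 = 21^2 = 7
  bit 2 = 1: r = r^2 * 21 mod 31 = 7^2 * 21 = 18*21 = 6
  bit 3 = 0: r = r^2 mod 31 = 6^2 = 5
  bit 4 = 1: r = r^2 * 21 mod 31 = 5^2 * 21 = 25*21 = 29
  -> B = 29
s = B^a = 29^11 mod 31  (bits of 11 = 1011)
  bit 0 = 1: r = r^2 * 29 mod 31 = 1^2 * 29 = 1*29 = 29
  bit 1 = 0: r = r^2 mod 31 = 29^2 = 4
  bit 2 = 1: r = r^2 * 29 mod 31 = 4^2 * 29 = 16*29 = 30
  bit 3 = 1: r = r^2 * 29 mod 31 = 30^2 * 29 = 1*29 = 29
  -> s = B^a = 29

Answer: 29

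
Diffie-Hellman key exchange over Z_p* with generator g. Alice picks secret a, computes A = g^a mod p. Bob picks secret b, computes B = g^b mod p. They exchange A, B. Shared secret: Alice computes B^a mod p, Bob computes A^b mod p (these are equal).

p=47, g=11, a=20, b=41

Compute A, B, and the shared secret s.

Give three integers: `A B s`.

Answer: 25 13 4

Derivation:
A = 11^20 mod 47  (bits of 20 = 10100)
  bit 0 = 1: r = r^2 * 11 mod 47 = 1^2 * 11 = 1*11 = 11
  bit 1 = 0: r = r^2 mod 47 = 11^2 = 27
  bit 2 = 1: r = r^2 * 11 mod 47 = 27^2 * 11 = 24*11 = 29
  bit 3 = 0: r = r^2 mod 47 = 29^2 = 42
  bit 4 = 0: r = r^2 mod 47 = 42^2 = 25
  -> A = 25
B = 11^41 mod 47  (bits of 41 = 101001)
  bit 0 = 1: r = r^2 * 11 mod 47 = 1^2 * 11 = 1*11 = 11
  bit 1 = 0: r = r^2 mod 47 = 11^2 = 27
  bit 2 = 1: r = r^2 * 11 mod 47 = 27^2 * 11 = 24*11 = 29
  bit 3 = 0: r = r^2 mod 47 = 29^2 = 42
  bit 4 = 0: r = r^2 mod 47 = 42^2 = 25
  bit 5 = 1: r = r^2 * 11 mod 47 = 25^2 * 11 = 14*11 = 13
  -> B = 13
s = B^a = 13^20 mod 47  (bits of 20 = 10100)
  bit 0 = 1: r = r^2 * 13 mod 47 = 1^2 * 13 = 1*13 = 13
  bit 1 = 0: r = r^2 mod 47 = 13^2 = 28
  bit 2 = 1: r = r^2 * 13 mod 47 = 28^2 * 13 = 32*13 = 40
  bit 3 = 0: r = r^2 mod 47 = 40^2 = 2
  bit 4 = 0: r = r^2 mod 47 = 2^2 = 4
  -> s = B^a = 4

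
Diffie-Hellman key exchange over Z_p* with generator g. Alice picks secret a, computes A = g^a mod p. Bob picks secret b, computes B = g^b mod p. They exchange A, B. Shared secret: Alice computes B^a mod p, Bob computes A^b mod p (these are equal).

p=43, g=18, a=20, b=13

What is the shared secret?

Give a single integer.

A = 18^20 mod 43  (bits of 20 = 10100)
  bit 0 = 1: r = r^2 * 18 mod 43 = 1^2 * 18 = 1*18 = 18
  bit 1 = 0: r = r^2 mod 43 = 18^2 = 23
  bit 2 = 1: r = r^2 * 18 mod 43 = 23^2 * 18 = 13*18 = 19
  bit 3 = 0: r = r^2 mod 43 = 19^2 = 17
  bit 4 = 0: r = r^2 mod 43 = 17^2 = 31
  -> A = 31
B = 18^13 mod 43  (bits of 13 = 1101)
  bit 0 = 1: r = r^2 * 18 mod 43 = 1^2 * 18 = 1*18 = 18
  bit 1 = 1: r = r^2 * 18 mod 43 = 18^2 * 18 = 23*18 = 27
  bit 2 = 0: r = r^2 mod 43 = 27^2 = 41
  bit 3 = 1: r = r^2 * 18 mod 43 = 41^2 * 18 = 4*18 = 29
  -> B = 29
s = B^a = 29^20 mod 43  (bits of 20 = 10100)
  bit 0 = 1: r = r^2 * 29 mod 43 = 1^2 * 29 = 1*29 = 29
  bit 1 = 0: r = r^2 mod 43 = 29^2 = 24
  bit 2 = 1: r = r^2 * 29 mod 43 = 24^2 * 29 = 17*29 = 20
  bit 3 = 0: r = r^2 mod 43 = 20^2 = 13
  bit 4 = 0: r = r^2 mod 43 = 13^2 = 40
  -> s = B^a = 40

Answer: 40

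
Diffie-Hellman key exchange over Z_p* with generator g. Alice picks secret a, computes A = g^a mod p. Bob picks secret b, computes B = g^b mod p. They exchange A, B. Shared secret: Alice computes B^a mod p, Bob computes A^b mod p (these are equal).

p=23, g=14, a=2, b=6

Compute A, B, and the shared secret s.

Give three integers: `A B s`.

Answer: 12 3 9

Derivation:
A = 14^2 mod 23  (bits of 2 = 10)
  bit 0 = 1: r = r^2 * 14 mod 23 = 1^2 * 14 = 1*14 = 14
  bit 1 = 0: r = r^2 mod 23 = 14^2 = 12
  -> A = 12
B = 14^6 mod 23  (bits of 6 = 110)
  bit 0 = 1: r = r^2 * 14 mod 23 = 1^2 * 14 = 1*14 = 14
  bit 1 = 1: r = r^2 * 14 mod 23 = 14^2 * 14 = 12*14 = 7
  bit 2 = 0: r = r^2 mod 23 = 7^2 = 3
  -> B = 3
s = B^a = 3^2 mod 23  (bits of 2 = 10)
  bit 0 = 1: r = r^2 * 3 mod 23 = 1^2 * 3 = 1*3 = 3
  bit 1 = 0: r = r^2 mod 23 = 3^2 = 9
  -> s = B^a = 9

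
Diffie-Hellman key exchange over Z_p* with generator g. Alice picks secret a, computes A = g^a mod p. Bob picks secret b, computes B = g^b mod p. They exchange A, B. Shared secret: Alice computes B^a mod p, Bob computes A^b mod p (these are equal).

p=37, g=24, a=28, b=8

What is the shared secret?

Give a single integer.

A = 24^28 mod 37  (bits of 28 = 11100)
  bit 0 = 1: r = r^2 * 24 mod 37 = 1^2 * 24 = 1*24 = 24
  bit 1 = 1: r = r^2 * 24 mod 37 = 24^2 * 24 = 21*24 = 23
  bit 2 = 1: r = r^2 * 24 mod 37 = 23^2 * 24 = 11*24 = 5
  bit 3 = 0: r = r^2 mod 37 = 5^2 = 25
  bit 4 = 0: r = r^2 mod 37 = 25^2 = 33
  -> A = 33
B = 24^8 mod 37  (bits of 8 = 1000)
  bit 0 = 1: r = r^2 * 24 mod 37 = 1^2 * 24 = 1*24 = 24
  bit 1 = 0: r = r^2 mod 37 = 24^2 = 21
  bit 2 = 0: r = r^2 mod 37 = 21^2 = 34
  bit 3 = 0: r = r^2 mod 37 = 34^2 = 9
  -> B = 9
s = B^a = 9^28 mod 37  (bits of 28 = 11100)
  bit 0 = 1: r = r^2 * 9 mod 37 = 1^2 * 9 = 1*9 = 9
  bit 1 = 1: r = r^2 * 9 mod 37 = 9^2 * 9 = 7*9 = 26
  bit 2 = 1: r = r^2 * 9 mod 37 = 26^2 * 9 = 10*9 = 16
  bit 3 = 0: r = r^2 mod 37 = 16^2 = 34
  bit 4 = 0: r = r^2 mod 37 = 34^2 = 9
  -> s = B^a = 9

Answer: 9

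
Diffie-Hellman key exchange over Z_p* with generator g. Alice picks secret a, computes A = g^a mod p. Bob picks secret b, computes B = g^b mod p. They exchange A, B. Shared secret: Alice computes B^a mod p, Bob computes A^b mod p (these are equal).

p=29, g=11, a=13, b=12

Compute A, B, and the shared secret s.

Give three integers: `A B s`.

A = 11^13 mod 29  (bits of 13 = 1101)
  bit 0 = 1: r = r^2 * 11 mod 29 = 1^2 * 11 = 1*11 = 11
  bit 1 = 1: r = r^2 * 11 mod 29 = 11^2 * 11 = 5*11 = 26
  bit 2 = 0: r = r^2 mod 29 = 26^2 = 9
  bit 3 = 1: r = r^2 * 11 mod 29 = 9^2 * 11 = 23*11 = 21
  -> A = 21
B = 11^12 mod 29  (bits of 12 = 1100)
  bit 0 = 1: r = r^2 * 11 mod 29 = 1^2 * 11 = 1*11 = 11
  bit 1 = 1: r = r^2 * 11 mod 29 = 11^2 * 11 = 5*11 = 26
  bit 2 = 0: r = r^2 mod 29 = 26^2 = 9
  bit 3 = 0: r = r^2 mod 29 = 9^2 = 23
  -> B = 23
s = B^a = 23^13 mod 29  (bits of 13 = 1101)
  bit 0 = 1: r = r^2 * 23 mod 29 = 1^2 * 23 = 1*23 = 23
  bit 1 = 1: r = r^2 * 23 mod 29 = 23^2 * 23 = 7*23 = 16
  bit 2 = 0: r = r^2 mod 29 = 16^2 = 24
  bit 3 = 1: r = r^2 * 23 mod 29 = 24^2 * 23 = 25*23 = 24
  -> s = B^a = 24

Answer: 21 23 24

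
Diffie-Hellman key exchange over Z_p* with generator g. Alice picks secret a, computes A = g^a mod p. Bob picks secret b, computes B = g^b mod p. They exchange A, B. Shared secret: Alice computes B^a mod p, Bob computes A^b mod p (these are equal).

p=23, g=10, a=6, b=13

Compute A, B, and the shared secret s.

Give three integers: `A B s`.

Answer: 6 15 13

Derivation:
A = 10^6 mod 23  (bits of 6 = 110)
  bit 0 = 1: r = r^2 * 10 mod 23 = 1^2 * 10 = 1*10 = 10
  bit 1 = 1: r = r^2 * 10 mod 23 = 10^2 * 10 = 8*10 = 11
  bit 2 = 0: r = r^2 mod 23 = 11^2 = 6
  -> A = 6
B = 10^13 mod 23  (bits of 13 = 1101)
  bit 0 = 1: r = r^2 * 10 mod 23 = 1^2 * 10 = 1*10 = 10
  bit 1 = 1: r = r^2 * 10 mod 23 = 10^2 * 10 = 8*10 = 11
  bit 2 = 0: r = r^2 mod 23 = 11^2 = 6
  bit 3 = 1: r = r^2 * 10 mod 23 = 6^2 * 10 = 13*10 = 15
  -> B = 15
s = B^a = 15^6 mod 23  (bits of 6 = 110)
  bit 0 = 1: r = r^2 * 15 mod 23 = 1^2 * 15 = 1*15 = 15
  bit 1 = 1: r = r^2 * 15 mod 23 = 15^2 * 15 = 18*15 = 17
  bit 2 = 0: r = r^2 mod 23 = 17^2 = 13
  -> s = B^a = 13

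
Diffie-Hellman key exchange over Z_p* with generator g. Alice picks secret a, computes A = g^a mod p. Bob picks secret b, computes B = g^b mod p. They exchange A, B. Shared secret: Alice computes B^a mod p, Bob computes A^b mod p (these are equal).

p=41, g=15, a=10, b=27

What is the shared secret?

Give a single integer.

Answer: 9

Derivation:
A = 15^10 mod 41  (bits of 10 = 1010)
  bit 0 = 1: r = r^2 * 15 mod 41 = 1^2 * 15 = 1*15 = 15
  bit 1 = 0: r = r^2 mod 41 = 15^2 = 20
  bit 2 = 1: r = r^2 * 15 mod 41 = 20^2 * 15 = 31*15 = 14
  bit 3 = 0: r = r^2 mod 41 = 14^2 = 32
  -> A = 32
B = 15^27 mod 41  (bits of 27 = 11011)
  bit 0 = 1: r = r^2 * 15 mod 41 = 1^2 * 15 = 1*15 = 15
  bit 1 = 1: r = r^2 * 15 mod 41 = 15^2 * 15 = 20*15 = 13
  bit 2 = 0: r = r^2 mod 41 = 13^2 = 5
  bit 3 = 1: r = r^2 * 15 mod 41 = 5^2 * 15 = 25*15 = 6
  bit 4 = 1: r = r^2 * 15 mod 41 = 6^2 * 15 = 36*15 = 7
  -> B = 7
s = B^a = 7^10 mod 41  (bits of 10 = 1010)
  bit 0 = 1: r = r^2 * 7 mod 41 = 1^2 * 7 = 1*7 = 7
  bit 1 = 0: r = r^2 mod 41 = 7^2 = 8
  bit 2 = 1: r = r^2 * 7 mod 41 = 8^2 * 7 = 23*7 = 38
  bit 3 = 0: r = r^2 mod 41 = 38^2 = 9
  -> s = B^a = 9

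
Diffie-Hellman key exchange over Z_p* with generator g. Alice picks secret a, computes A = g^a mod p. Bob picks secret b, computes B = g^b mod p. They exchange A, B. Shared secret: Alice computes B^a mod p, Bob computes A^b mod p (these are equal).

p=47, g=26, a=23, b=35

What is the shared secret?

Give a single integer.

A = 26^23 mod 47  (bits of 23 = 10111)
  bit 0 = 1: r = r^2 * 26 mod 47 = 1^2 * 26 = 1*26 = 26
  bit 1 = 0: r = r^2 mod 47 = 26^2 = 18
  bit 2 = 1: r = r^2 * 26 mod 47 = 18^2 * 26 = 42*26 = 11
  bit 3 = 1: r = r^2 * 26 mod 47 = 11^2 * 26 = 27*26 = 44
  bit 4 = 1: r = r^2 * 26 mod 47 = 44^2 * 26 = 9*26 = 46
  -> A = 46
B = 26^35 mod 47  (bits of 35 = 100011)
  bit 0 = 1: r = r^2 * 26 mod 47 = 1^2 * 26 = 1*26 = 26
  bit 1 = 0: r = r^2 mod 47 = 26^2 = 18
  bit 2 = 0: r = r^2 mod 47 = 18^2 = 42
  bit 3 = 0: r = r^2 mod 47 = 42^2 = 25
  bit 4 = 1: r = r^2 * 26 mod 47 = 25^2 * 26 = 14*26 = 35
  bit 5 = 1: r = r^2 * 26 mod 47 = 35^2 * 26 = 3*26 = 31
  -> B = 31
s = B^a = 31^23 mod 47  (bits of 23 = 10111)
  bit 0 = 1: r = r^2 * 31 mod 47 = 1^2 * 31 = 1*31 = 31
  bit 1 = 0: r = r^2 mod 47 = 31^2 = 21
  bit 2 = 1: r = r^2 * 31 mod 47 = 21^2 * 31 = 18*31 = 41
  bit 3 = 1: r = r^2 * 31 mod 47 = 41^2 * 31 = 36*31 = 35
  bit 4 = 1: r = r^2 * 31 mod 47 = 35^2 * 31 = 3*31 = 46
  -> s = B^a = 46

Answer: 46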